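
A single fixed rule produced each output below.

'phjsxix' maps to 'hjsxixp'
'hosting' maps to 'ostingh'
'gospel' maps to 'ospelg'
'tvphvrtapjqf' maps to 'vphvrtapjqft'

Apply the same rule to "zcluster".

clusterz

What's happening: move the first character to the end.
So "zcluster" becomes "clusterz".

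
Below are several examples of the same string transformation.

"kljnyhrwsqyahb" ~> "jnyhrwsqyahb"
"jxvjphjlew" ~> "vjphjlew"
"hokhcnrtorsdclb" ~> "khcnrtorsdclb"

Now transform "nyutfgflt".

The transformation: delete the first 2 characters.
On "nyutfgflt" that produces "utfgflt".

utfgflt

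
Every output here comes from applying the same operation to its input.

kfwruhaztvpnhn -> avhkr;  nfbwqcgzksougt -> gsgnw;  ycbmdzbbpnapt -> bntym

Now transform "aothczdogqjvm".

dqmah

Rule — keep one character in every 3, starting at position 1 (positions 1st, 4th, 7th, ...), then move the last 3 characters to the front (rotate right by 3).
For "aothczdogqjvm" the result is "dqmah".
(Check on "ycbmdzbbpnapt": → "ymbnt" → "bntym" ✓)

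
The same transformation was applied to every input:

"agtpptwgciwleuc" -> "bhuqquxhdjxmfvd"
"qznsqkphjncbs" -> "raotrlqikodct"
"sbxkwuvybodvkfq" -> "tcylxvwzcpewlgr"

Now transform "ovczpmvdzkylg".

pwdaqnwealzmh

In each case the input is transformed by: shift every letter 1 place forward in the alphabet (wrapping around).
On "ovczpmvdzkylg" that produces "pwdaqnwealzmh".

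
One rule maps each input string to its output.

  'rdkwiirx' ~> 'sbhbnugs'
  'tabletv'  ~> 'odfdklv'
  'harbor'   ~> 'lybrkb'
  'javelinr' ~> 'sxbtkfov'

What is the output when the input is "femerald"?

The transformation: shift every letter 10 places forward in the alphabet (wrapping around), then move the last 3 characters to the front (rotate right by 3).
Applying both steps to "femerald": "powobkvn", then "kvnpowob".

kvnpowob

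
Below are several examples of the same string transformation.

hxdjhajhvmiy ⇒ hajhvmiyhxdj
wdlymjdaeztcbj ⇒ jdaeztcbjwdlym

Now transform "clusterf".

usterfcl

Rule — move the last 2 characters to the front (rotate right by 2), then swap the front and back halves of the string.
On "clusterf": the first step gives "rfcluste", and the second then gives "usterfcl".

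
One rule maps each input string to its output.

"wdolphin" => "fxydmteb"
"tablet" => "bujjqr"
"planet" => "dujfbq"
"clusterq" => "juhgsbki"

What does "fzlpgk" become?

fwavpb

In each case the input is transformed by: swap the front and back halves of the string, then shift every letter 10 places backward in the alphabet (wrapping around).
Applying both steps to "fzlpgk": "pgkfzl", then "fwavpb".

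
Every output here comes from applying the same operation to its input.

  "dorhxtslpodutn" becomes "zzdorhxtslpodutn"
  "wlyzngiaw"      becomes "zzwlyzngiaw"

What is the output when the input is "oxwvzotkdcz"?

The pattern: prepend "zz".
For "oxwvzotkdcz" the result is "zzoxwvzotkdcz".

zzoxwvzotkdcz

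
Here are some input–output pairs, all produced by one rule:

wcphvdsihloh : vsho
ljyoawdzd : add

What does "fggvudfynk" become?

ufn

The pattern: delete the first 3 characters, then keep every other character starting from the second (positions 2nd, 4th, 6th, ...).
"fggvudfynk" → "vudfynk" → "ufn".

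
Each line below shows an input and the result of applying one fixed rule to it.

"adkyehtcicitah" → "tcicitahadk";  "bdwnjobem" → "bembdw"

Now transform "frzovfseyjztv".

The transformation: move the first 3 characters to the end (rotate left by 3), then delete the first 3 characters.
On "frzovfseyjztv": the first step gives "ovfseyjztvfrz", and the second then gives "seyjztvfrz".

seyjztvfrz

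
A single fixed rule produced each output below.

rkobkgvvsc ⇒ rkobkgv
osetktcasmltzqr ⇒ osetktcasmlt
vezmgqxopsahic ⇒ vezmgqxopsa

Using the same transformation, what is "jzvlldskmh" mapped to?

Looking at the pairs, the operation is to delete the last 3 characters.
Doing the same to "jzvlldskmh": "jzvllds".

jzvllds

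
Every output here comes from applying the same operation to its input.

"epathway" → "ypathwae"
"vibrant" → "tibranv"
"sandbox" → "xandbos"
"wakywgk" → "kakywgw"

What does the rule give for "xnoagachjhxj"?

Rule — swap the first and last characters.
So "xnoagachjhxj" becomes "jnoagachjhxx".

jnoagachjhxx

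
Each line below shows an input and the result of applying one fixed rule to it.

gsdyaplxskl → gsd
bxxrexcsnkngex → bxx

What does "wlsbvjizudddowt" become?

Looking at the pairs, the operation is to keep only the first 3 characters.
On "wlsbvjizudddowt" that produces "wls".

wls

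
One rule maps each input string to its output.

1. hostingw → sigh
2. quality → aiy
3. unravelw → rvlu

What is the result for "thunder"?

udr

The rule is to move the first character to the end, then keep every other character starting from the second (positions 2nd, 4th, 6th, ...).
Starting from "thunder": after the first operation, "hundert"; after the second, "udr".
(Check on "unravelw": → "nravelwu" → "rvlu" ✓)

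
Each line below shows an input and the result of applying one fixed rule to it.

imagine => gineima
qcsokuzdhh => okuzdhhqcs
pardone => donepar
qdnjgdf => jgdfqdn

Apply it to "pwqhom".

The pattern: move the first 3 characters to the end (rotate left by 3).
Applying that to "pwqhom" gives "hompwq".

hompwq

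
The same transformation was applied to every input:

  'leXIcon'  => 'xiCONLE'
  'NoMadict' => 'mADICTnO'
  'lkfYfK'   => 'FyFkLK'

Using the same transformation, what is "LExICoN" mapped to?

XicOnle

In each case the input is transformed by: move the first 2 characters to the end (rotate left by 2), then flip the case of every letter.
So "LExICoN" becomes "XicOnle".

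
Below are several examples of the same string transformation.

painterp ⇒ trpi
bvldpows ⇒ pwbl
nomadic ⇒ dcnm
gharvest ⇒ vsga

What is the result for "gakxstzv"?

The rule is to keep every other character starting from the first (positions 1st, 3rd, 5th, ...), then swap the front and back halves of the string.
For "gakxstzv" the result is "szgk".
(Check on "bvldpows": → "blpw" → "pwbl" ✓)

szgk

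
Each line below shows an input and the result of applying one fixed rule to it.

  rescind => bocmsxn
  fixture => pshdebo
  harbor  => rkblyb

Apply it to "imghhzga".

swqrrjqk

The pattern: shift every letter 10 places forward in the alphabet (wrapping around).
So "imghhzga" becomes "swqrrjqk".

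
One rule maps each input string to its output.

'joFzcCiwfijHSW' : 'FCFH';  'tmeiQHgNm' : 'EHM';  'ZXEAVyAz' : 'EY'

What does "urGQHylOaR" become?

Each output is the input with this applied: keep one character in every 3, starting at position 3 (positions 3rd, 6th, 9th, ...), then convert every letter to uppercase.
On "urGQHylOaR" that produces "GYA".

GYA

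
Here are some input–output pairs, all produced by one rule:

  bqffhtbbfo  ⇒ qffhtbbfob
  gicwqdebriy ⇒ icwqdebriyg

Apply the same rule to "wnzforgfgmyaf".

What's happening: move the first character to the end.
So "wnzforgfgmyaf" becomes "nzforgfgmyafw".

nzforgfgmyafw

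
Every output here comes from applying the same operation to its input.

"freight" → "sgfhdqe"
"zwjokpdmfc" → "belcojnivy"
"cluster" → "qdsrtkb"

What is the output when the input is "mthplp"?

okogsl

Rule — shift every letter 1 place backward in the alphabet (wrapping around), then reverse the string.
Working it through for "mthplp": intermediate "lsgoko", final "okogsl".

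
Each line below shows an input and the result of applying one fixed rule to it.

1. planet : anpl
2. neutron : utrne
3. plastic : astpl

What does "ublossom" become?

lossub

What's happening: delete the last 2 characters, then move the first 2 characters to the end (rotate left by 2).
Starting from "ublossom": after the first operation, "ubloss"; after the second, "lossub".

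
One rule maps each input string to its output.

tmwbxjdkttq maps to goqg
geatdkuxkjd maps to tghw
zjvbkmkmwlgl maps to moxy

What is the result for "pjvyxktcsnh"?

clga

Each output is the input with this applied: shift every letter 13 places forward in the alphabet (wrapping around) — i.e. ROT13, then keep one character in every 3, starting at position 1 (positions 1st, 4th, 7th, ...).
For "pjvyxktcsnh", step one produces "cwilkxgpfau"; step two turns that into "clga".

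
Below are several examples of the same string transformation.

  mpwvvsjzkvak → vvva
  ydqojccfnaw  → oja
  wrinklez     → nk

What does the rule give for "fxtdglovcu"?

dgu

Rule — swap each adjacent pair of characters (1↔2, 3↔4, ...), then keep one character in every 3, starting at position 3 (positions 3rd, 6th, 9th, ...).
On "fxtdglovcu": the first step gives "xfdtlgvouc", and the second then gives "dgu".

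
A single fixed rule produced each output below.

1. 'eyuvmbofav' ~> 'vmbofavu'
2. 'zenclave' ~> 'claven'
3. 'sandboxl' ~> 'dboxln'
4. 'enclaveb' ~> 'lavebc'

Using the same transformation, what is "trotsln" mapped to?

The pattern: delete the first 2 characters, then move the first character to the end.
Applying both steps to "trotsln": "otsln", then "tslno".

tslno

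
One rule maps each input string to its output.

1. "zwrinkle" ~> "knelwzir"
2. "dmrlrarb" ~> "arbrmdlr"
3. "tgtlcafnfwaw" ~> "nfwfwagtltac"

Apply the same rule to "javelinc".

Each output is the input with this applied: swap the front and back halves of the string, then swap each adjacent pair of characters (1↔2, 3↔4, ...).
"javelinc" → "lincjave" → "ilcnajev".
(Check on "dmrlrarb": → "rarbdmrl" → "arbrmdlr" ✓)

ilcnajev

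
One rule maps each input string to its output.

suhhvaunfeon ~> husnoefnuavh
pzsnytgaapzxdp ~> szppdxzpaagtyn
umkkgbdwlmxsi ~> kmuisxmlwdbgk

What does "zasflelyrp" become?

sazprylelf

The rule is to reverse the string, then move the last 3 characters to the front (rotate right by 3).
Working it through for "zasflelyrp": intermediate "prylelfsaz", final "sazprylelf".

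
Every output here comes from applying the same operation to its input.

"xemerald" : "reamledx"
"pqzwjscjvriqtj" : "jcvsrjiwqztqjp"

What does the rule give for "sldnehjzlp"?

Looking at the pairs, the operation is to take characters alternately from the front and the back (1st, last, 2nd, 2nd-last, ...), then reverse the string.
"sldnehjzlp" → "splldznjeh" → "hejnzdllps".

hejnzdllps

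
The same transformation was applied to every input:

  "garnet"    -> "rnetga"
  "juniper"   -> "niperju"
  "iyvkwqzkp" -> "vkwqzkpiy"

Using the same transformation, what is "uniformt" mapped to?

In each case the input is transformed by: move the first 2 characters to the end (rotate left by 2).
On "uniformt" that produces "iformtun".

iformtun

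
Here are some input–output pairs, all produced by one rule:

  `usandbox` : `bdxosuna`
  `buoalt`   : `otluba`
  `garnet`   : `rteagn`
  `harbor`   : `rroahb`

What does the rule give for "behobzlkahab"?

klhabaebohzb

The rule is to swap each adjacent pair of characters (1↔2, 3↔4, ...), then swap the front and back halves of the string.
Working it through for "behobzlkahab": intermediate "ebohzbklhaba", final "klhabaebohzb".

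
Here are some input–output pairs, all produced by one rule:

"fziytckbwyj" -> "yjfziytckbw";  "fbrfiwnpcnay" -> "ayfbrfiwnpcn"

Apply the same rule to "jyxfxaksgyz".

yzjyxfxaksg

Each output is the input with this applied: move the last 2 characters to the front (rotate right by 2).
So "jyxfxaksgyz" becomes "yzjyxfxaksg".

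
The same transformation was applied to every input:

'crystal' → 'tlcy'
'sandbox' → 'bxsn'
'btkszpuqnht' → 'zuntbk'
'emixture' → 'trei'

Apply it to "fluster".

The transformation: keep every other character starting from the first (positions 1st, 3rd, 5th, ...), then move the first 2 characters to the end (rotate left by 2).
Applying both steps to "fluster": "futr", then "trfu".

trfu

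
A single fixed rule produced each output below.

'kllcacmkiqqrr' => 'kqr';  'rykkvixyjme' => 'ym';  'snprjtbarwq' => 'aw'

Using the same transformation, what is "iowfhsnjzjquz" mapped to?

jju

The rule is to keep every other character starting from the second (positions 2nd, 4th, 6th, ...), then delete the first 3 characters.
"iowfhsnjzjquz" → "ofsjju" → "jju".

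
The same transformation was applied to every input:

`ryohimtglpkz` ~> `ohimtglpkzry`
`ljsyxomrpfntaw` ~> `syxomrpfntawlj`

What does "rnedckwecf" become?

The pattern: move the first 2 characters to the end (rotate left by 2).
For "rnedckwecf" the result is "edckwecfrn".

edckwecfrn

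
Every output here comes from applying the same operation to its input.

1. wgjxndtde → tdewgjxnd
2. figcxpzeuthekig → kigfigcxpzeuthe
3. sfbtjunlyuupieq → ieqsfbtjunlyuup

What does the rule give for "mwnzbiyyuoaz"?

oazmwnzbiyyu

Looking at the pairs, the operation is to move the last 3 characters to the front (rotate right by 3).
On "mwnzbiyyuoaz" that produces "oazmwnzbiyyu".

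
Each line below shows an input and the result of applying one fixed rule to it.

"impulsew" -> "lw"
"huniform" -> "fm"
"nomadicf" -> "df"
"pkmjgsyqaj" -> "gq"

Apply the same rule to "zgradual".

dl

The rule is to keep one character in every 3, starting at position 2 (positions 2nd, 5th, 8th, ...), then delete the first character.
For "zgradual", step one produces "gdl"; step two turns that into "dl".
(Check on "huniform": → "ufm" → "fm" ✓)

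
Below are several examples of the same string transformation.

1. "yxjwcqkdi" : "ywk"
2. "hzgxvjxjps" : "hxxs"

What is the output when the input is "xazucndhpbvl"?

xudb

The pattern: keep one character in every 3, starting at position 1 (positions 1st, 4th, 7th, ...).
Applying that to "xazucndhpbvl" gives "xudb".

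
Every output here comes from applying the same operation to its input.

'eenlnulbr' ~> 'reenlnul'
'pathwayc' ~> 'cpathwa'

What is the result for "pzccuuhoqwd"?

In each case the input is transformed by: move the last 2 characters to the front (rotate right by 2), then delete the first character.
On "pzccuuhoqwd": the first step gives "wdpzccuuhoq", and the second then gives "dpzccuuhoq".
(Check on "pathwayc": → "ycpathwa" → "cpathwa" ✓)

dpzccuuhoq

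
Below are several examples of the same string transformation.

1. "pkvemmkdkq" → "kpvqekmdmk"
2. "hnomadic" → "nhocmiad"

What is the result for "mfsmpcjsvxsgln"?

fmsnmlpgcsjxsv

The pattern: move the first character to the end, then take characters alternately from the front and the back (1st, last, 2nd, 2nd-last, ...).
On "mfsmpcjsvxsgln": the first step gives "fsmpcjsvxsglnm", and the second then gives "fmsnmlpgcsjxsv".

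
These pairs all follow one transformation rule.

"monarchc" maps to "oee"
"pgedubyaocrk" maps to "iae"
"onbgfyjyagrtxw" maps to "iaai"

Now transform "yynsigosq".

aauiu

In each case the input is transformed by: shift every letter 2 places forward in the alphabet (wrapping around), then keep only the vowels.
For "yynsigosq", step one produces "aapukiqus"; step two turns that into "aauiu".
(Check on "onbgfyjyagrtxw": → "qpdihalacitvzy" → "iaai" ✓)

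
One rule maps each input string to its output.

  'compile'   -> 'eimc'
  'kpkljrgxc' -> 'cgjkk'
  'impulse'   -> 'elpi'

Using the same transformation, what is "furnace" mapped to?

Looking at the pairs, the operation is to keep every other character starting from the first (positions 1st, 3rd, 5th, ...), then reverse the string.
Starting from "furnace": after the first operation, "frae"; after the second, "earf".

earf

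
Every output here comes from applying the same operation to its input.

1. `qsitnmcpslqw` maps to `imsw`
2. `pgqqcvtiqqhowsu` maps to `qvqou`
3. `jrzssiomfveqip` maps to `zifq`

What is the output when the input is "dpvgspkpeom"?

vpe

Looking at the pairs, the operation is to keep one character in every 3, starting at position 3 (positions 3rd, 6th, 9th, ...).
Applying that to "dpvgspkpeom" gives "vpe".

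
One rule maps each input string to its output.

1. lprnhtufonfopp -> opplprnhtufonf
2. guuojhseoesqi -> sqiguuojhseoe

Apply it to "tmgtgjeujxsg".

Each output is the input with this applied: move the last 3 characters to the front (rotate right by 3).
So "tmgtgjeujxsg" becomes "xsgtmgtgjeuj".

xsgtmgtgjeuj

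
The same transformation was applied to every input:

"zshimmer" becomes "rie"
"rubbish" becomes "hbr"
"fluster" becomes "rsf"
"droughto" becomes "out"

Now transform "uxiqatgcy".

The pattern: swap the first and last characters, then keep one character in every 3, starting at position 1 (positions 1st, 4th, 7th, ...).
On "uxiqatgcy": the first step gives "yxiqatgcu", and the second then gives "yqg".

yqg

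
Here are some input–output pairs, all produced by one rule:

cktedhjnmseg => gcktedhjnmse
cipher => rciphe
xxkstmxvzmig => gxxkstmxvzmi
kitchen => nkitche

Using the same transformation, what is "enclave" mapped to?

eenclav

The transformation: move the last character to the front.
Doing the same to "enclave": "eenclav".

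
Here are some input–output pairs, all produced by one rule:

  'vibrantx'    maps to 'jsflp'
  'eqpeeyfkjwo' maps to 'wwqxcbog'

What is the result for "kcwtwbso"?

lotkg

Each output is the input with this applied: shift every letter 8 places backward in the alphabet (wrapping around), then delete the first 3 characters.
Applying both steps to "kcwtwbso": "cuolotkg", then "lotkg".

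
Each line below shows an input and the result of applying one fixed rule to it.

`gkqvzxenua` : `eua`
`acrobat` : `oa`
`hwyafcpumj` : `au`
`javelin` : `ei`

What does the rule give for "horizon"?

io

In each case the input is transformed by: delete the first 3 characters, then keep only the vowels.
On "horizon": the first step gives "izon", and the second then gives "io".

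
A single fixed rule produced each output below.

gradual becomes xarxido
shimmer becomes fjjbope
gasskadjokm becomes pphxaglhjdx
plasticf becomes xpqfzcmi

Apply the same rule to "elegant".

bdxkqbi

What's happening: move the first 2 characters to the end (rotate left by 2), then shift every letter 3 places backward in the alphabet (wrapping around).
"elegant" → "egantel" → "bdxkqbi".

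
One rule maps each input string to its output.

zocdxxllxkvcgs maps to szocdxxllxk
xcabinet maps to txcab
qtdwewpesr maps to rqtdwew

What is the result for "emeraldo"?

Looking at the pairs, the operation is to move the last character to the front, then delete the last 3 characters.
Starting from "emeraldo": after the first operation, "oemerald"; after the second, "oemer".

oemer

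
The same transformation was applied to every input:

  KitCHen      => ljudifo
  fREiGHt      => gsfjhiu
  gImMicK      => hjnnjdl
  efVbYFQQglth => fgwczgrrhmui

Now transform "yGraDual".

zhsbevbm

Looking at the pairs, the operation is to shift every letter 1 place forward in the alphabet (wrapping around), then convert every letter to lowercase.
"yGraDual" → "zhsbevbm".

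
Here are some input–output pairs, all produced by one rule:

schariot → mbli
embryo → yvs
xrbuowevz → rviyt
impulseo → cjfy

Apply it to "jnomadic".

diuc

The transformation: shift every letter 6 places backward in the alphabet (wrapping around), then keep every other character starting from the first (positions 1st, 3rd, 5th, ...).
"jnomadic" → "dhiguxcw" → "diuc".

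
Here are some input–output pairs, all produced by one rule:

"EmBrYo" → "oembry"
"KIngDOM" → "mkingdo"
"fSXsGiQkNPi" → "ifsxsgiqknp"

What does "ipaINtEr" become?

ripainte

What's happening: move the last character to the front, then convert every letter to lowercase.
"ipaINtEr" → "ripaINtE" → "ripainte".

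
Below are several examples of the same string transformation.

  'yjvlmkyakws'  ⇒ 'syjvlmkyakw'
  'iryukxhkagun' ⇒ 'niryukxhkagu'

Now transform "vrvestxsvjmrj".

jvrvestxsvjmr

Rule — move the last character to the front.
Doing the same to "vrvestxsvjmrj": "jvrvestxsvjmr".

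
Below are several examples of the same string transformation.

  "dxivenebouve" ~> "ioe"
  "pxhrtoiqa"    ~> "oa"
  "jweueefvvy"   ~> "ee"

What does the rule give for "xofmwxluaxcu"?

au

Rule — keep one character in every 3, starting at position 3 (positions 3rd, 6th, 9th, ...), then keep only the vowels.
For "xofmwxluaxcu", step one produces "fxau"; step two turns that into "au".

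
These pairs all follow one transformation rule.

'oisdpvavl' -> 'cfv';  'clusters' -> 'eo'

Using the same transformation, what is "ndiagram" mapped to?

sb

The transformation: keep one character in every 3, starting at position 3 (positions 3rd, 6th, 9th, ...), then shift every letter 10 places forward in the alphabet (wrapping around).
On "ndiagram": the first step gives "ir", and the second then gives "sb".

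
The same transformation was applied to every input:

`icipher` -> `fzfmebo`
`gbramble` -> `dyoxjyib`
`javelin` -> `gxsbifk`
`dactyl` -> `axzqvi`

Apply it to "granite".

doxkfqb

Looking at the pairs, the operation is to shift every letter 3 places backward in the alphabet (wrapping around).
For "granite" the result is "doxkfqb".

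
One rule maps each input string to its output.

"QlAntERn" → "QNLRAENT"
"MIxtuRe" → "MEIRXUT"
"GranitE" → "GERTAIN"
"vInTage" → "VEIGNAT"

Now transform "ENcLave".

EENVCAL

Each output is the input with this applied: take characters alternately from the front and the back (1st, last, 2nd, 2nd-last, ...), then convert every letter to uppercase.
On "ENcLave": the first step gives "EeNvcaL", and the second then gives "EENVCAL".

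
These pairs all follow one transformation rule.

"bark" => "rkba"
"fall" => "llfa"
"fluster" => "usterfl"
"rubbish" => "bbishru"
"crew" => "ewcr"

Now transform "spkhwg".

In each case the input is transformed by: move the first 2 characters to the end (rotate left by 2).
On "spkhwg" that produces "khwgsp".

khwgsp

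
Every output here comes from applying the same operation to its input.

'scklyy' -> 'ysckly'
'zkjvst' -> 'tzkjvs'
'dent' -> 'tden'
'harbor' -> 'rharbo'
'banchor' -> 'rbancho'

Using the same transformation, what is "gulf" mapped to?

fgul

Rule — move the last character to the front.
Applying that to "gulf" gives "fgul".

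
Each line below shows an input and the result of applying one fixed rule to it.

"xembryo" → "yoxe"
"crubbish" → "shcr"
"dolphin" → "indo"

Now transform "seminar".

Rule — move the first 2 characters to the end (rotate left by 2), then keep only the last 4 characters.
Doing the same to "seminar": "arse".

arse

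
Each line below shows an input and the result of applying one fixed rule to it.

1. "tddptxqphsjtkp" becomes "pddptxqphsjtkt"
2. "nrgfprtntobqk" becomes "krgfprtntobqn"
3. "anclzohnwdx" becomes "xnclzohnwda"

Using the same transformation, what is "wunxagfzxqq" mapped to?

The pattern: swap the first and last characters.
For "wunxagfzxqq" the result is "qunxagfzxqw".

qunxagfzxqw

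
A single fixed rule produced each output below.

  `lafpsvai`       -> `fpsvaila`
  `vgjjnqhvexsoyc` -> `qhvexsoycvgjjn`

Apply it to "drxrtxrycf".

The pattern: swap the front and back halves of the string, then move the last 2 characters to the front (rotate right by 2).
Applying both steps to "drxrtxrycf": "xrycfdrxrt", then "rtxrycfdrx".

rtxrycfdrx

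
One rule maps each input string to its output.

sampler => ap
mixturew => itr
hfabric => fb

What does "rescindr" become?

Looking at the pairs, the operation is to keep every other character starting from the second (positions 2nd, 4th, 6th, ...), then delete the last character.
So "rescindr" becomes "ecn".

ecn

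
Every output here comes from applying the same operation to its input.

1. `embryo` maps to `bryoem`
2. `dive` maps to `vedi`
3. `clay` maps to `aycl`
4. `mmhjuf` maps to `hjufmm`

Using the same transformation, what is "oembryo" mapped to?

mbryooe

The pattern: move the first 2 characters to the end (rotate left by 2).
For "oembryo" the result is "mbryooe".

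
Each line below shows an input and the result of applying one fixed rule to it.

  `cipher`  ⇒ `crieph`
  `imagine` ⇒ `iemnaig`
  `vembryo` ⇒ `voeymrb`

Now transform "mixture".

meirxut

Looking at the pairs, the operation is to take characters alternately from the front and the back (1st, last, 2nd, 2nd-last, ...).
On "mixture" that produces "meirxut".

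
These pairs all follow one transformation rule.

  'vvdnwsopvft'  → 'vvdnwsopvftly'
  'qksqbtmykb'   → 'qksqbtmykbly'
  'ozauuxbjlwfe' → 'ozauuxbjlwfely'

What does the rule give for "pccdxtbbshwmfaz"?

pccdxtbbshwmfazly

Each output is the input with this applied: append "ly".
On "pccdxtbbshwmfaz" that produces "pccdxtbbshwmfazly".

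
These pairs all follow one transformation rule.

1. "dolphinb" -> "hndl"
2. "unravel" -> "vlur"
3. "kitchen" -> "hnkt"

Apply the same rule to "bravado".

aoba

The rule is to keep every other character starting from the first (positions 1st, 3rd, 5th, ...), then swap the front and back halves of the string.
Working it through for "bravado": intermediate "baao", final "aoba".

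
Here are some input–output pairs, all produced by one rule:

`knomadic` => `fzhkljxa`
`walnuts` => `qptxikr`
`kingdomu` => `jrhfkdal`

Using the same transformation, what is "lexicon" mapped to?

Each output is the input with this applied: shift every letter 3 places backward in the alphabet (wrapping around), then move the last 2 characters to the front (rotate right by 2).
Doing the same to "lexicon": "lkibufz".

lkibufz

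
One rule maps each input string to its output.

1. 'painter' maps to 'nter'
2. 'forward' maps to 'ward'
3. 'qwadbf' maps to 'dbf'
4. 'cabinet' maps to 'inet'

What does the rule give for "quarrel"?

Looking at the pairs, the operation is to delete the first 3 characters.
So "quarrel" becomes "rrel".

rrel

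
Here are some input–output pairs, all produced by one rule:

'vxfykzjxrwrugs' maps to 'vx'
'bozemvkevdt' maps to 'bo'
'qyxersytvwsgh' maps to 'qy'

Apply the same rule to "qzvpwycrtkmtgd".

The transformation: keep only the first 2 characters.
So "qzvpwycrtkmtgd" becomes "qz".

qz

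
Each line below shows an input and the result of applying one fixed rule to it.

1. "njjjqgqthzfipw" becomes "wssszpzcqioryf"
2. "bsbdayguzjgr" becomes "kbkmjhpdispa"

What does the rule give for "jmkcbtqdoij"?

svtlkczmxrs

Each output is the input with this applied: shift every letter 9 places forward in the alphabet (wrapping around).
So "jmkcbtqdoij" becomes "svtlkczmxrs".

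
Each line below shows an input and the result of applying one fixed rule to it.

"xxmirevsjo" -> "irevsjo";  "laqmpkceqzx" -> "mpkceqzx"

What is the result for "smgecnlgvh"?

The pattern: delete the first 3 characters.
"smgecnlgvh" → "ecnlgvh".

ecnlgvh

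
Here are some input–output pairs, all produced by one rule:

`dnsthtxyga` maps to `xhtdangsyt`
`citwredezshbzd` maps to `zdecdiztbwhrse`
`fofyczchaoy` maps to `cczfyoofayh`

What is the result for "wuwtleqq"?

Each output is the input with this applied: take characters alternately from the front and the back (1st, last, 2nd, 2nd-last, ...), then move the last 3 characters to the front (rotate right by 3).
On "wuwtleqq": the first step gives "wquqwetl", and the second then gives "etlwquqw".

etlwquqw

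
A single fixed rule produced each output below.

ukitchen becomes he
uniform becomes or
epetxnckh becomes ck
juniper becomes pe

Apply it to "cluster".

te

The transformation: move the last 3 characters to the front (rotate right by 3), then keep only the first 2 characters.
Working it through for "cluster": intermediate "terclus", final "te".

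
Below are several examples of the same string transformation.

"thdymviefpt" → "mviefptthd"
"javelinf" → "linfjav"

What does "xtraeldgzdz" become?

Rule — move the first 3 characters to the end (rotate left by 3), then delete the first character.
Applying both steps to "xtraeldgzdz": "aeldgzdzxtr", then "eldgzdzxtr".

eldgzdzxtr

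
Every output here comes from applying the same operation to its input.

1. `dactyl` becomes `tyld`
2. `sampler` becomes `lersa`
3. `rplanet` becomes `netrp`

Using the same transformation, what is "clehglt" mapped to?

gltcl

What's happening: move the last 3 characters to the front (rotate right by 3), then delete the last 2 characters.
Applying both steps to "clehglt": "gltcleh", then "gltcl".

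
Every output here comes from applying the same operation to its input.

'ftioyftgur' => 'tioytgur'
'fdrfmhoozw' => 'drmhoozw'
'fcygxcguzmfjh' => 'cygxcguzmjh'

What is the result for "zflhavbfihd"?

zlhavbihd

Rule — remove every "f".
Applying that to "zflhavbfihd" gives "zlhavbihd".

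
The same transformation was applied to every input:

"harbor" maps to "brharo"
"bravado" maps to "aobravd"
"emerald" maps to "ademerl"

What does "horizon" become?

Rule — move the last 2 characters to the front (rotate right by 2), then swap the first and last characters.
"horizon" → "onhoriz" → "znhorio".

znhorio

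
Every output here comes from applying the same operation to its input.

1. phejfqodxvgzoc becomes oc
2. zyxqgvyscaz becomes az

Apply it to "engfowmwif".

Rule — keep only the last 2 characters.
Applying that to "engfowmwif" gives "if".

if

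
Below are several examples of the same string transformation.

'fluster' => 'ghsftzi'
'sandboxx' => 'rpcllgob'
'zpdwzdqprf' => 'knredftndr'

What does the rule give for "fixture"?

hifstwl

The rule is to shift every letter 12 places backward in the alphabet (wrapping around), then move the first 3 characters to the end (rotate left by 3).
Applying both steps to "fixture": "twlhifs", then "hifstwl".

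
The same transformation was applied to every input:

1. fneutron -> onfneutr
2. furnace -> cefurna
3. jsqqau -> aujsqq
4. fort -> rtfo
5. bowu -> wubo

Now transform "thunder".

The pattern: move the last 2 characters to the front (rotate right by 2).
So "thunder" becomes "erthund".

erthund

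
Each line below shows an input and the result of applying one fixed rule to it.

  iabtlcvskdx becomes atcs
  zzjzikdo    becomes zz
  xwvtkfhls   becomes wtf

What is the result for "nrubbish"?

Rule — delete the last 3 characters, then keep every other character starting from the second (positions 2nd, 4th, 6th, ...).
On "nrubbish": the first step gives "nrubb", and the second then gives "rb".
(Check on "xwvtkfhls": → "xwvtkf" → "wtf" ✓)

rb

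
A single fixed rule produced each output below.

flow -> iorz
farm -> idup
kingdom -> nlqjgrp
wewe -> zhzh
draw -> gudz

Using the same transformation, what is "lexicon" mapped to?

The transformation: shift every letter 3 places forward in the alphabet (wrapping around).
So "lexicon" becomes "ohalfrq".

ohalfrq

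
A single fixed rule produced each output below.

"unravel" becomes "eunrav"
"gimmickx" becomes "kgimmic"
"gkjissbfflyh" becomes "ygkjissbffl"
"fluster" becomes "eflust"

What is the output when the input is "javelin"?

In each case the input is transformed by: delete the last character, then move the last character to the front.
On "javelin": the first step gives "javeli", and the second then gives "ijavel".

ijavel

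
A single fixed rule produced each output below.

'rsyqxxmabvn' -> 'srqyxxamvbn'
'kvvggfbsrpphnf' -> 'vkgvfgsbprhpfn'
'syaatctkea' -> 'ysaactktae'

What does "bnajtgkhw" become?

Rule — swap each adjacent pair of characters (1↔2, 3↔4, ...).
"bnajtgkhw" → "nbjagthkw".

nbjagthkw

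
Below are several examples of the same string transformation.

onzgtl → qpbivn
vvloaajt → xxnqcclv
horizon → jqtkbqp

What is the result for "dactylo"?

The pattern: shift every letter 2 places forward in the alphabet (wrapping around).
"dactylo" → "fcevanq".

fcevanq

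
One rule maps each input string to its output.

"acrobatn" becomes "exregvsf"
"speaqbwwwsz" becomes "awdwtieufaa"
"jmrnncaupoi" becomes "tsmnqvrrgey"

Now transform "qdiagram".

What's happening: shift every letter 4 places forward in the alphabet (wrapping around), then move the last 3 characters to the front (rotate right by 3).
"qdiagram" → "uhmekveq" → "vequhmek".

vequhmek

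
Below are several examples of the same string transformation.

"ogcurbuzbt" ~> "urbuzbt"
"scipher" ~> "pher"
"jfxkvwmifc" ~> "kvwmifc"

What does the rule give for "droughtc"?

ughtc

Rule — delete the first 3 characters.
On "droughtc" that produces "ughtc".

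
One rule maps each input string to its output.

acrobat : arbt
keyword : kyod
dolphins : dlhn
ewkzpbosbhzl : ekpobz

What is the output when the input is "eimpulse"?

emus

The transformation: keep every other character starting from the first (positions 1st, 3rd, 5th, ...).
For "eimpulse" the result is "emus".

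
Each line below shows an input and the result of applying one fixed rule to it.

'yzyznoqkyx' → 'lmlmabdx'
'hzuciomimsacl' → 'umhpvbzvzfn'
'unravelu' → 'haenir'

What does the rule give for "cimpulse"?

What's happening: shift every letter 13 places forward in the alphabet (wrapping around) — i.e. ROT13, then delete the last 2 characters.
For "cimpulse", step one produces "pvzchyfr"; step two turns that into "pvzchy".
(Check on "yzyznoqkyx": → "lmlmabdxlk" → "lmlmabdx" ✓)

pvzchy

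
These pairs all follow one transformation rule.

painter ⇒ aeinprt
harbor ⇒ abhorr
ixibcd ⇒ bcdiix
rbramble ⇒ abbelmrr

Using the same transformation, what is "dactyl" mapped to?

Each output is the input with this applied: sort the characters into alphabetical order.
Doing the same to "dactyl": "acdlty".

acdlty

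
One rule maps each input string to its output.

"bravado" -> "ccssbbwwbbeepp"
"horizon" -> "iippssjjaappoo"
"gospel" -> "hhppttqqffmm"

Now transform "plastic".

Each output is the input with this applied: double every character, then shift every letter 1 place forward in the alphabet (wrapping around).
Applying both steps to "plastic": "ppllaassttiicc", then "qqmmbbttuujjdd".

qqmmbbttuujjdd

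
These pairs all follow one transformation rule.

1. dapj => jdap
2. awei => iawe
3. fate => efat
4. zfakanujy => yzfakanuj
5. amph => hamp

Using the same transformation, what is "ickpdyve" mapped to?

The rule is to move the last character to the front.
For "ickpdyve" the result is "eickpdyv".

eickpdyv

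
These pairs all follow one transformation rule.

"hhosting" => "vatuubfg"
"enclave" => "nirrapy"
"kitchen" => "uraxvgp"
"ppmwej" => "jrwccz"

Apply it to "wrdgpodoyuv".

lhijeqtcbqb

The transformation: move the last 3 characters to the front (rotate right by 3), then shift every letter 13 places forward in the alphabet (wrapping around) — i.e. ROT13.
Working it through for "wrdgpodoyuv": intermediate "yuvwrdgpodo", final "lhijeqtcbqb".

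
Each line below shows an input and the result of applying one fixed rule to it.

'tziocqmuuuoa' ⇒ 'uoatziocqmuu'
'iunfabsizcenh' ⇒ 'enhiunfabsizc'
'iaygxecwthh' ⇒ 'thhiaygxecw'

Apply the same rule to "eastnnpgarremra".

mraeastnnpgarre

Each output is the input with this applied: move the last 3 characters to the front (rotate right by 3).
On "eastnnpgarremra" that produces "mraeastnnpgarre".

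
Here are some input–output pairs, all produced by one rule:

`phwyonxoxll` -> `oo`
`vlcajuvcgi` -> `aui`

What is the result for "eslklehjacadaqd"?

eeaaa

In each case the input is transformed by: keep only the vowels.
So "eslklehjacadaqd" becomes "eeaaa".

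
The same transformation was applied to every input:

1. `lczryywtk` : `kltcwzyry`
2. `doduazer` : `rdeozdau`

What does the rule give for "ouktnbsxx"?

In each case the input is transformed by: take characters alternately from the front and the back (1st, last, 2nd, 2nd-last, ...), then swap each adjacent pair of characters (1↔2, 3↔4, ...).
On "ouktnbsxx": the first step gives "oxuxkstbn", and the second then gives "xoxuskbtn".

xoxuskbtn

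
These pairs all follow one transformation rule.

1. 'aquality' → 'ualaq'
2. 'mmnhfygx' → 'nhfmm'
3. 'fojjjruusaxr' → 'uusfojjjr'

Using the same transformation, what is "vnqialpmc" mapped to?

Rule — delete the last 3 characters, then move the last 3 characters to the front (rotate right by 3).
For "vnqialpmc" the result is "ialvnq".

ialvnq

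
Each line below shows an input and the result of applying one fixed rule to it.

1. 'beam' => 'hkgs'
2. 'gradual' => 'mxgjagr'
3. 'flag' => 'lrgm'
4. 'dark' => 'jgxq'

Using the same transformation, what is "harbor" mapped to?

ngxhux

In each case the input is transformed by: shift every letter 6 places forward in the alphabet (wrapping around).
"harbor" → "ngxhux".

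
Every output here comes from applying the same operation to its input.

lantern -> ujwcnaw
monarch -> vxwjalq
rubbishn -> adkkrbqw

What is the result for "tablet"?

Each output is the input with this applied: shift every letter 9 places forward in the alphabet (wrapping around).
On "tablet" that produces "cjkunc".

cjkunc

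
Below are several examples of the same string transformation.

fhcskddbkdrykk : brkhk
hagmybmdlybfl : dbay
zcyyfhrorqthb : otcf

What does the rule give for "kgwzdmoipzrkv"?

irgd

The rule is to keep one character in every 3, starting at position 2 (positions 2nd, 5th, 8th, ...), then move the first 2 characters to the end (rotate left by 2).
On "kgwzdmoipzrkv": the first step gives "gdir", and the second then gives "irgd".
(Check on "fhcskddbkdrykk": → "hkbrk" → "brkhk" ✓)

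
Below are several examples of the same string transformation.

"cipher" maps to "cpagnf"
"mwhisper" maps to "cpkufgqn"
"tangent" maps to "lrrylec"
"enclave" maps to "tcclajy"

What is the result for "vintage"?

Each output is the input with this applied: move the last 2 characters to the front (rotate right by 2), then shift every letter 2 places backward in the alphabet (wrapping around).
On "vintage": the first step gives "gevinta", and the second then gives "ectglry".

ectglry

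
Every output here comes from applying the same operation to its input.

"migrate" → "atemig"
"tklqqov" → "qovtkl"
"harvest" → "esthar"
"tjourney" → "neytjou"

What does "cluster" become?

In each case the input is transformed by: move the last 3 characters to the front (rotate right by 3), then delete the last character.
On "cluster": the first step gives "terclus", and the second then gives "terclu".

terclu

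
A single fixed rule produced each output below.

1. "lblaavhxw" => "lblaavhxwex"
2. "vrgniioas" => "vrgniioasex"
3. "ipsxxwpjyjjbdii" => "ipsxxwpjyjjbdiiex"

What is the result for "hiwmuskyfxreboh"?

The transformation: append "ex".
Applying that to "hiwmuskyfxreboh" gives "hiwmuskyfxrebohex".

hiwmuskyfxrebohex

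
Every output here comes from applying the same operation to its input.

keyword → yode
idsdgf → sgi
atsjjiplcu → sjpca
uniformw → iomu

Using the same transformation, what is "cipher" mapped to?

The pattern: move the first 2 characters to the end (rotate left by 2), then keep every other character starting from the first (positions 1st, 3rd, 5th, ...).
Starting from "cipher": after the first operation, "pherci"; after the second, "pec".

pec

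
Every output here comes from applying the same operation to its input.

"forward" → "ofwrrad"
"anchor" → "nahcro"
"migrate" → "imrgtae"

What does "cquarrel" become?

qcaurrle

In each case the input is transformed by: swap each adjacent pair of characters (1↔2, 3↔4, ...).
Doing the same to "cquarrel": "qcaurrle".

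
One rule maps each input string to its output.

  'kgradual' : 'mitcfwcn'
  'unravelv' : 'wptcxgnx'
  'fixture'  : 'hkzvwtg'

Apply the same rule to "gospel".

In each case the input is transformed by: shift every letter 2 places forward in the alphabet (wrapping around).
For "gospel" the result is "iqurgn".

iqurgn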